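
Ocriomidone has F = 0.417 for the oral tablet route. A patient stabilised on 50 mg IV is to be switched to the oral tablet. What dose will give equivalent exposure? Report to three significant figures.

For equal systemic exposure: F × D_ev = D_iv
D_ev = D_iv / F = 50 / 0.417 = 119.904 mg

D_oral = 120 mg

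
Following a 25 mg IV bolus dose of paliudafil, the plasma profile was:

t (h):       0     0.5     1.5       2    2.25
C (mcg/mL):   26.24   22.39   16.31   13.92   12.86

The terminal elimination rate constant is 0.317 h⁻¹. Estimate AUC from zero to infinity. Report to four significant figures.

AUC = 82.98 mcg/mL·h

Trapezoidal AUC_0→2.25:
  [0→0.5]: (26.24+22.39)/2 × 0.5 = 12.1575
  [0.5→1.5]: (22.39+16.31)/2 × 1 = 19.35
  [1.5→2]: (16.31+13.92)/2 × 0.5 = 7.5575
  [2→2.25]: (13.92+12.86)/2 × 0.25 = 3.3475
  Sum = 42.4125 mcg/mL·h
Extrapolated tail: C_last / k_e = 12.86 / 0.317 = 40.568
AUC_0→∞ = 42.4125 + 40.568 = 82.9805 mcg/mL·h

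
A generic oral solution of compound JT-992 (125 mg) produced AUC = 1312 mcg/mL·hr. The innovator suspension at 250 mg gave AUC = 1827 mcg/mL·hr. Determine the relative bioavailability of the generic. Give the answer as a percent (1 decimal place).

F_rel = 143.6%

F_rel = (AUC_test/D_test) / (AUC_ref/D_ref)
      = (1312/125) / (1827/250)
      = 10.496 / 7.308 = 1.4362 = 143.62%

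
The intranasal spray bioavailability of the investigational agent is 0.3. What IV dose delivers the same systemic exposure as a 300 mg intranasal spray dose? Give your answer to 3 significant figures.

Systemic exposure from an extravascular dose = F × D_ev, so the equivalent IV dose is F × D_ev.
D_iv = F × D_ev = 0.3 × 300 = 90 mg

D_iv = 90.0 mg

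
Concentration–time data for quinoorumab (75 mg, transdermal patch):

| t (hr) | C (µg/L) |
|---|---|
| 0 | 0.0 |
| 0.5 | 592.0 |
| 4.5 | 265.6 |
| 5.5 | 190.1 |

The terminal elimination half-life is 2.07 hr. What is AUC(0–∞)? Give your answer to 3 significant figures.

AUC = 2660 µg/L·hr

Trapezoidal AUC_0→5.5:
  [0→0.5]: (0.0+592.0)/2 × 0.5 = 148.0
  [0.5→4.5]: (592.0+265.6)/2 × 4 = 1715.2
  [4.5→5.5]: (265.6+190.1)/2 × 1 = 227.85
  Sum = 2091.05 µg/L·hr
k_e = ln2 / t½ = 0.693147 / 2.07 = 0.3349 hr^-1
Extrapolated tail: C_last / k_e = 190.1 / 0.3349 = 567.632
AUC_0→∞ = 2091.05 + 567.632 = 2658.682 µg/L·hr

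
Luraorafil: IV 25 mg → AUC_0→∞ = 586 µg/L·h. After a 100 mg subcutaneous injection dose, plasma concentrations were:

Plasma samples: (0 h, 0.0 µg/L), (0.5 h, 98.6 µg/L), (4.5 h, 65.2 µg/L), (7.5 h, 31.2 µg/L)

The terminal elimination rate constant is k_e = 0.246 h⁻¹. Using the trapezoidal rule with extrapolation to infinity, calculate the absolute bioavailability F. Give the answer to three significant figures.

Trapezoidal AUC_0→7.5 (subcutaneous injection):
  [0→0.5]: (0.0+98.6)/2 × 0.5 = 24.65
  [0.5→4.5]: (98.6+65.2)/2 × 4 = 327.6
  [4.5→7.5]: (65.2+31.2)/2 × 3 = 144.6
  Sum = 496.85 µg/L·h
Tail: C_last/k_e = 31.2/0.246 = 126.829
AUC_0→∞ (subcutaneous injection) = 496.85 + 126.829 = 623.679 µg/L·h
F = (AUC_ev/D_ev)/(AUC_iv/D_iv) = (623.679/100)/(586/25) = 6.23679/23.44 = 0.2661

F = 0.266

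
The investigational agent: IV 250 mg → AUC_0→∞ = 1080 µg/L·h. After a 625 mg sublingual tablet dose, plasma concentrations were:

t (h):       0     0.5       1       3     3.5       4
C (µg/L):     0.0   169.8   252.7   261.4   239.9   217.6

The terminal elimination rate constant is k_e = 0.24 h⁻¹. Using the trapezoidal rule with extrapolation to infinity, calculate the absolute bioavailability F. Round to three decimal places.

F = 0.670

Trapezoidal AUC_0→4 (sublingual tablet):
  [0→0.5]: (0.0+169.8)/2 × 0.5 = 42.45
  [0.5→1]: (169.8+252.7)/2 × 0.5 = 105.625
  [1→3]: (252.7+261.4)/2 × 2 = 514.1
  [3→3.5]: (261.4+239.9)/2 × 0.5 = 125.325
  [3.5→4]: (239.9+217.6)/2 × 0.5 = 114.375
  Sum = 901.875 µg/L·h
Tail: C_last/k_e = 217.6/0.24 = 906.667
AUC_0→∞ (sublingual tablet) = 901.875 + 906.667 = 1808.542 µg/L·h
F = (AUC_ev/D_ev)/(AUC_iv/D_iv) = (1808.542/625)/(1080/250) = 2.8936672/4.32 = 0.6698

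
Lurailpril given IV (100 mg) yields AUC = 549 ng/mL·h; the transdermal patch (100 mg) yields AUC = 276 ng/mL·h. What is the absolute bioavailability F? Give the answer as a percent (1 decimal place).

F = (AUC_ev / D_ev) / (AUC_iv / D_iv)
  = (276/100) / (549/100)
  = 2.76 / 5.49 = 0.5027
  = 50.27%

F = 50.3%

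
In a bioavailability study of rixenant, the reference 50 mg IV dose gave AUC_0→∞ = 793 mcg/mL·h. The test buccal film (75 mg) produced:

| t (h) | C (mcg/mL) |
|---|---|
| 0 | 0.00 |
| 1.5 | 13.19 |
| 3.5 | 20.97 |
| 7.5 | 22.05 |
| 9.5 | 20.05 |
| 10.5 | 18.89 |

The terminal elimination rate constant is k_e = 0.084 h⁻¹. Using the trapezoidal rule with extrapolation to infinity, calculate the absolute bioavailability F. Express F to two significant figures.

Trapezoidal AUC_0→10.5 (buccal film):
  [0→1.5]: (0.00+13.19)/2 × 1.5 = 9.8925
  [1.5→3.5]: (13.19+20.97)/2 × 2 = 34.16
  [3.5→7.5]: (20.97+22.05)/2 × 4 = 86.04
  [7.5→9.5]: (22.05+20.05)/2 × 2 = 42.1
  [9.5→10.5]: (20.05+18.89)/2 × 1 = 19.47
  Sum = 191.6625 mcg/mL·h
Tail: C_last/k_e = 18.89/0.084 = 224.881
AUC_0→∞ (buccal film) = 191.6625 + 224.881 = 416.5435 mcg/mL·h
F = (AUC_ev/D_ev)/(AUC_iv/D_iv) = (416.5435/75)/(793/50) = 5.55391/15.86 = 0.3502

F = 0.35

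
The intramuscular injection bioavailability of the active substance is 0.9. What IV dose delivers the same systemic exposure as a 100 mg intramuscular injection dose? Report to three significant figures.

Systemic exposure from an extravascular dose = F × D_ev, so the equivalent IV dose is F × D_ev.
D_iv = F × D_ev = 0.9 × 100 = 90 mg

D_iv = 90.0 mg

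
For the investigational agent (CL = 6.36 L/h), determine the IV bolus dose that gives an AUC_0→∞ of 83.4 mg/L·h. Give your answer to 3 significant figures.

Dose_iv = CL × AUC_0→∞
     = 6.36 × 83.4 = 530.424 mg

Dose = 530 mg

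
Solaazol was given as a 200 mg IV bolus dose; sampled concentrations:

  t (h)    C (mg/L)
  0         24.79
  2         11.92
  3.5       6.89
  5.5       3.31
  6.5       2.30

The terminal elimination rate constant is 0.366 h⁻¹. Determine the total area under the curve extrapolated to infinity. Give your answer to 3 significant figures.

AUC = 70.1 mg/L·h

Trapezoidal AUC_0→6.5:
  [0→2]: (24.79+11.92)/2 × 2 = 36.71
  [2→3.5]: (11.92+6.89)/2 × 1.5 = 14.1075
  [3.5→5.5]: (6.89+3.31)/2 × 2 = 10.2
  [5.5→6.5]: (3.31+2.30)/2 × 1 = 2.805
  Sum = 63.8225 mg/L·h
Extrapolated tail: C_last / k_e = 2.30 / 0.366 = 6.284
AUC_0→∞ = 63.8225 + 6.284 = 70.1065 mg/L·h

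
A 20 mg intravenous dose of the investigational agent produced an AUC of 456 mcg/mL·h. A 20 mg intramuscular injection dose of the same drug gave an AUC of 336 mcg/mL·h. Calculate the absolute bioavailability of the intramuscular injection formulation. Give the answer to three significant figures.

F = 0.737

F = (AUC_ev / D_ev) / (AUC_iv / D_iv)
  = (336/20) / (456/20)
  = 16.8 / 22.8 = 0.7368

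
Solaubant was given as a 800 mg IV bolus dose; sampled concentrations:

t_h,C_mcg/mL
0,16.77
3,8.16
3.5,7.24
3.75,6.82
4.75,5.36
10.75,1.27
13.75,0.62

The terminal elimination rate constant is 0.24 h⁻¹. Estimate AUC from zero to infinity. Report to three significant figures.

AUC = 74.4 mcg/mL·h

Trapezoidal AUC_0→13.75:
  [0→3]: (16.77+8.16)/2 × 3 = 37.395
  [3→3.5]: (8.16+7.24)/2 × 0.5 = 3.85
  [3.5→3.75]: (7.24+6.82)/2 × 0.25 = 1.7575
  [3.75→4.75]: (6.82+5.36)/2 × 1 = 6.09
  [4.75→10.75]: (5.36+1.27)/2 × 6 = 19.89
  [10.75→13.75]: (1.27+0.62)/2 × 3 = 2.835
  Sum = 71.8175 mcg/mL·h
Extrapolated tail: C_last / k_e = 0.62 / 0.24 = 2.583
AUC_0→∞ = 71.8175 + 2.583 = 74.4005 mcg/mL·h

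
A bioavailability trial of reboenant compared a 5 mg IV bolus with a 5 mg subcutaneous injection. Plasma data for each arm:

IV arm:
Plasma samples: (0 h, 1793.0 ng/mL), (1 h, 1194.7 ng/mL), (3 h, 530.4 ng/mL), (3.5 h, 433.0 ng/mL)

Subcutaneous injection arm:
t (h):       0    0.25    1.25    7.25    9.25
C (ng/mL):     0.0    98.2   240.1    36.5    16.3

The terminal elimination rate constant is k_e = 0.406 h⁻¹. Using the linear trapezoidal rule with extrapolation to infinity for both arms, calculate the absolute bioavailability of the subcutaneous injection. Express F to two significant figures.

F = 0.24

Trapezoidal AUC_0→3.5 (IV):
  [0→1]: (1793.0+1194.7)/2 × 1 = 1493.85
  [1→3]: (1194.7+530.4)/2 × 2 = 1725.1
  [3→3.5]: (530.4+433.0)/2 × 0.5 = 240.85
  Sum = 3459.8 ng/mL·h
IV tail: 433.0/0.406 = 1066.502; AUC_iv,0→∞ = 3459.8 + 1066.502 = 4526.302 ng/mL·h
Trapezoidal AUC_0→9.25 (subcutaneous injection):
  [0→0.25]: (0.0+98.2)/2 × 0.25 = 12.275
  [0.25→1.25]: (98.2+240.1)/2 × 1 = 169.15
  [1.25→7.25]: (240.1+36.5)/2 × 6 = 829.8
  [7.25→9.25]: (36.5+16.3)/2 × 2 = 52.8
  Sum = 1064.025 ng/mL·h
subcutaneous injection tail: 16.3/0.406 = 40.148; AUC_ev,0→∞ = 1064.025 + 40.148 = 1104.173 ng/mL·h
F = (AUC_ev/D_ev)/(AUC_iv/D_iv) = (1104.173/5)/(4526.302/5) = 220.8346/905.2604 = 0.2439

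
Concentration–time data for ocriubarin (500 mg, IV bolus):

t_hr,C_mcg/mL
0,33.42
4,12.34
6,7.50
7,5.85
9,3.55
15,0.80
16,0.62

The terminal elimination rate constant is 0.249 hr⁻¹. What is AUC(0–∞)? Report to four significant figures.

AUC = 143.7 mcg/mL·hr

Trapezoidal AUC_0→16:
  [0→4]: (33.42+12.34)/2 × 4 = 91.52
  [4→6]: (12.34+7.50)/2 × 2 = 19.84
  [6→7]: (7.50+5.85)/2 × 1 = 6.675
  [7→9]: (5.85+3.55)/2 × 2 = 9.4
  [9→15]: (3.55+0.80)/2 × 6 = 13.05
  [15→16]: (0.80+0.62)/2 × 1 = 0.71
  Sum = 141.195 mcg/mL·hr
Extrapolated tail: C_last / k_e = 0.62 / 0.249 = 2.490
AUC_0→∞ = 141.195 + 2.490 = 143.685 mcg/mL·hr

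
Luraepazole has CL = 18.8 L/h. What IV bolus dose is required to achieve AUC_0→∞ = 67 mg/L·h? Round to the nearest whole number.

Dose = 1260 mg

Dose_iv = CL × AUC_0→∞
     = 18.8 × 67 = 1259.6 mg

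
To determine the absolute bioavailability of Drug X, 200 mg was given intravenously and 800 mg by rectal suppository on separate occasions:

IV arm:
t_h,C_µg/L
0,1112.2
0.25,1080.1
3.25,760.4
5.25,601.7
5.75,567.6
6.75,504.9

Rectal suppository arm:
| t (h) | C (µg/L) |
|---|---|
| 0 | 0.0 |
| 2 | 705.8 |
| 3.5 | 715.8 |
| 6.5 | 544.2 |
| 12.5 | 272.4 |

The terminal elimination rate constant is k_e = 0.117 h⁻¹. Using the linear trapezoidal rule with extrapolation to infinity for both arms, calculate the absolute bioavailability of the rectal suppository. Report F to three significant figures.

F = 0.221

Trapezoidal AUC_0→6.75 (IV):
  [0→0.25]: (1112.2+1080.1)/2 × 0.25 = 274.0375
  [0.25→3.25]: (1080.1+760.4)/2 × 3 = 2760.75
  [3.25→5.25]: (760.4+601.7)/2 × 2 = 1362.1
  [5.25→5.75]: (601.7+567.6)/2 × 0.5 = 292.325
  [5.75→6.75]: (567.6+504.9)/2 × 1 = 536.25
  Sum = 5225.4625 µg/L·h
IV tail: 504.9/0.117 = 4315.385; AUC_iv,0→∞ = 5225.4625 + 4315.385 = 9540.8475 µg/L·h
Trapezoidal AUC_0→12.5 (rectal suppository):
  [0→2]: (0.0+705.8)/2 × 2 = 705.8
  [2→3.5]: (705.8+715.8)/2 × 1.5 = 1066.2
  [3.5→6.5]: (715.8+544.2)/2 × 3 = 1890.0
  [6.5→12.5]: (544.2+272.4)/2 × 6 = 2449.8
  Sum = 6111.8 µg/L·h
rectal suppository tail: 272.4/0.117 = 2328.205; AUC_ev,0→∞ = 6111.8 + 2328.205 = 8440.005 µg/L·h
F = (AUC_ev/D_ev)/(AUC_iv/D_iv) = (8440.005/800)/(9540.8475/200) = 10.55/47.7042 = 0.2212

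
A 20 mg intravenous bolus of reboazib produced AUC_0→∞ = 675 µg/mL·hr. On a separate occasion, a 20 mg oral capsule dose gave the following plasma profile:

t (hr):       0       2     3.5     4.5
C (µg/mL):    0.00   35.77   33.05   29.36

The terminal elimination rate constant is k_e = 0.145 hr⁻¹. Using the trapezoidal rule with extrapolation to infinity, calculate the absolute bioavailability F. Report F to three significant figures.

F = 0.476

Trapezoidal AUC_0→4.5 (oral capsule):
  [0→2]: (0.00+35.77)/2 × 2 = 35.77
  [2→3.5]: (35.77+33.05)/2 × 1.5 = 51.615
  [3.5→4.5]: (33.05+29.36)/2 × 1 = 31.205
  Sum = 118.59 µg/mL·hr
Tail: C_last/k_e = 29.36/0.145 = 202.483
AUC_0→∞ (oral capsule) = 118.59 + 202.483 = 321.073 µg/mL·hr
F = (AUC_ev/D_ev)/(AUC_iv/D_iv) = (321.073/20)/(675/20) = 16.05365/33.75 = 0.4757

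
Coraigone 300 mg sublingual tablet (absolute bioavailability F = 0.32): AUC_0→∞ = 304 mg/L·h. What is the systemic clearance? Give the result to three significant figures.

CL = 0.316 L/h

CL = F × Dose / AUC_0→∞
   = 0.32 × 300 / 304 = 0.315789 L/h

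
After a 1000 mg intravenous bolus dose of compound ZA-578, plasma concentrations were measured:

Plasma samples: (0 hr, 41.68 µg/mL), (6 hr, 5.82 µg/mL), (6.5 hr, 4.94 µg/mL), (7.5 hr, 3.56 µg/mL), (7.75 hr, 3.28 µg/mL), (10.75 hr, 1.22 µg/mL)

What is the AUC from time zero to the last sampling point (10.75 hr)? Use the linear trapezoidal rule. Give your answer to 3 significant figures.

AUC = 157 µg/mL·hr

Trapezoidal AUC_0→10.75:
  [0→6]: (41.68+5.82)/2 × 6 = 142.5
  [6→6.5]: (5.82+4.94)/2 × 0.5 = 2.69
  [6.5→7.5]: (4.94+3.56)/2 × 1 = 4.25
  [7.5→7.75]: (3.56+3.28)/2 × 0.25 = 0.855
  [7.75→10.75]: (3.28+1.22)/2 × 3 = 6.75
  Sum = 157.045 µg/mL·hr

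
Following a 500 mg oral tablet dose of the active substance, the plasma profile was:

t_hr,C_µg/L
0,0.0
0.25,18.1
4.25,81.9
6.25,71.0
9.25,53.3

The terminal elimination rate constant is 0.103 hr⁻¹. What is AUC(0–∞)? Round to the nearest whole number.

Trapezoidal AUC_0→9.25:
  [0→0.25]: (0.0+18.1)/2 × 0.25 = 2.2625
  [0.25→4.25]: (18.1+81.9)/2 × 4 = 200.0
  [4.25→6.25]: (81.9+71.0)/2 × 2 = 152.9
  [6.25→9.25]: (71.0+53.3)/2 × 3 = 186.45
  Sum = 541.6125 µg/L·hr
Extrapolated tail: C_last / k_e = 53.3 / 0.103 = 517.476
AUC_0→∞ = 541.6125 + 517.476 = 1059.0885 µg/L·hr

AUC = 1059 µg/L·hr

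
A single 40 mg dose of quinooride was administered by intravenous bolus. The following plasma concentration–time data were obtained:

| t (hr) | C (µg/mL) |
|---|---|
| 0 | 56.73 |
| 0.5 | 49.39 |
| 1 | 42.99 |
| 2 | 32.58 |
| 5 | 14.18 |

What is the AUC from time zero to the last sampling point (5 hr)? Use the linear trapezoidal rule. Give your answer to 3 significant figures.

Trapezoidal AUC_0→5:
  [0→0.5]: (56.73+49.39)/2 × 0.5 = 26.53
  [0.5→1]: (49.39+42.99)/2 × 0.5 = 23.095
  [1→2]: (42.99+32.58)/2 × 1 = 37.785
  [2→5]: (32.58+14.18)/2 × 3 = 70.14
  Sum = 157.55 µg/mL·hr

AUC = 158 µg/mL·hr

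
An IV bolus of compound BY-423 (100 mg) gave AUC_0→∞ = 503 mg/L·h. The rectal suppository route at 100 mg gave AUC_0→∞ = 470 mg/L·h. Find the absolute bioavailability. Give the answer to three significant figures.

F = 0.934

F = (AUC_ev / D_ev) / (AUC_iv / D_iv)
  = (470/100) / (503/100)
  = 4.7 / 5.03 = 0.9344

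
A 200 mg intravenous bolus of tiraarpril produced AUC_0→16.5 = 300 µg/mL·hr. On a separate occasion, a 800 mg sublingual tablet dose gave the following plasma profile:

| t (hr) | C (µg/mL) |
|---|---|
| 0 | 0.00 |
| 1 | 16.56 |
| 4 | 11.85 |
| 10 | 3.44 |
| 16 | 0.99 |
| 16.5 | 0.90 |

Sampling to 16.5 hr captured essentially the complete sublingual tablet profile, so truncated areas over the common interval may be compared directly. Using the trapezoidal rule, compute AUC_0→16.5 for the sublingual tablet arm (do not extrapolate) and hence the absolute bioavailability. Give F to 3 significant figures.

Trapezoidal AUC_0→16.5 (sublingual tablet):
  [0→1]: (0.00+16.56)/2 × 1 = 8.28
  [1→4]: (16.56+11.85)/2 × 3 = 42.615
  [4→10]: (11.85+3.44)/2 × 6 = 45.87
  [10→16]: (3.44+0.99)/2 × 6 = 13.29
  [16→16.5]: (0.99+0.90)/2 × 0.5 = 0.4725
  Sum = 110.5275 µg/mL·hr
F = (AUC_ev/D_ev)/(AUC_iv/D_iv) = (110.5275/800)/(300/200) = 0.138159/1.5 = 0.0921

F = 0.0921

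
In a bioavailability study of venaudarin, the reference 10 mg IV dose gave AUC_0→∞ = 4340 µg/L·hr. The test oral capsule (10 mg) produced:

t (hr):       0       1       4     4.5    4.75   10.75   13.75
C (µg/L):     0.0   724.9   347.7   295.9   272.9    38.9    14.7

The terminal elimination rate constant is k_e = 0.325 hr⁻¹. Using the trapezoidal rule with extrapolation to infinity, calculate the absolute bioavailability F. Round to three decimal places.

Trapezoidal AUC_0→13.75 (oral capsule):
  [0→1]: (0.0+724.9)/2 × 1 = 362.45
  [1→4]: (724.9+347.7)/2 × 3 = 1608.9
  [4→4.5]: (347.7+295.9)/2 × 0.5 = 160.9
  [4.5→4.75]: (295.9+272.9)/2 × 0.25 = 71.1
  [4.75→10.75]: (272.9+38.9)/2 × 6 = 935.4
  [10.75→13.75]: (38.9+14.7)/2 × 3 = 80.4
  Sum = 3219.15 µg/L·hr
Tail: C_last/k_e = 14.7/0.325 = 45.231
AUC_0→∞ (oral capsule) = 3219.15 + 45.231 = 3264.381 µg/L·hr
F = (AUC_ev/D_ev)/(AUC_iv/D_iv) = (3264.381/10)/(4340/10) = 326.4381/434 = 0.7522

F = 0.752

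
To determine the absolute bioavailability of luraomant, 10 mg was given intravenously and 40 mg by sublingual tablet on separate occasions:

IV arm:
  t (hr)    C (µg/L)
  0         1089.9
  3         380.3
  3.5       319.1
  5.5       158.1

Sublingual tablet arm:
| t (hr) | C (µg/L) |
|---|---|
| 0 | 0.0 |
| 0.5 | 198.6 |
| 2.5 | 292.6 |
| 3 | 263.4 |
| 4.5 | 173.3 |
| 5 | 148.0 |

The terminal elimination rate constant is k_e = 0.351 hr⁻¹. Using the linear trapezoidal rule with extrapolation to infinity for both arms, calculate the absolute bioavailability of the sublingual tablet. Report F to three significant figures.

F = 0.114

Trapezoidal AUC_0→5.5 (IV):
  [0→3]: (1089.9+380.3)/2 × 3 = 2205.3
  [3→3.5]: (380.3+319.1)/2 × 0.5 = 174.85
  [3.5→5.5]: (319.1+158.1)/2 × 2 = 477.2
  Sum = 2857.35 µg/L·hr
IV tail: 158.1/0.351 = 450.427; AUC_iv,0→∞ = 2857.35 + 450.427 = 3307.777 µg/L·hr
Trapezoidal AUC_0→5 (sublingual tablet):
  [0→0.5]: (0.0+198.6)/2 × 0.5 = 49.65
  [0.5→2.5]: (198.6+292.6)/2 × 2 = 491.2
  [2.5→3]: (292.6+263.4)/2 × 0.5 = 139.0
  [3→4.5]: (263.4+173.3)/2 × 1.5 = 327.525
  [4.5→5]: (173.3+148.0)/2 × 0.5 = 80.325
  Sum = 1087.7 µg/L·hr
sublingual tablet tail: 148.0/0.351 = 421.652; AUC_ev,0→∞ = 1087.7 + 421.652 = 1509.352 µg/L·hr
F = (AUC_ev/D_ev)/(AUC_iv/D_iv) = (1509.352/40)/(3307.777/10) = 37.7338/330.7777 = 0.1141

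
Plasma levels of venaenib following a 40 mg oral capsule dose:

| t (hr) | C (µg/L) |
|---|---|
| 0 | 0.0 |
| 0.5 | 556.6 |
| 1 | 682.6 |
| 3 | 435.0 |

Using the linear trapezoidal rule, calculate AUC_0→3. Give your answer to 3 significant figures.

AUC = 1570 µg/L·hr

Trapezoidal AUC_0→3:
  [0→0.5]: (0.0+556.6)/2 × 0.5 = 139.15
  [0.5→1]: (556.6+682.6)/2 × 0.5 = 309.8
  [1→3]: (682.6+435.0)/2 × 2 = 1117.6
  Sum = 1566.55 µg/L·hr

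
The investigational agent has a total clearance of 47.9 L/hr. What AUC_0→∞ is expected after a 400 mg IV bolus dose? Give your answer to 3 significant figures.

AUC = 8.35 mg/L·hr

AUC_0→∞ = Dose_iv / CL
        = 400 / 47.9 = 8.35073 mg/L·hr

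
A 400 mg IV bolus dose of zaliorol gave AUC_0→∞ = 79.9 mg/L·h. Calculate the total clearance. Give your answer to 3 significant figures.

CL = Dose_iv / AUC_0→∞
   = 400 / 79.9 = 5.00626 L/h

CL = 5.01 L/h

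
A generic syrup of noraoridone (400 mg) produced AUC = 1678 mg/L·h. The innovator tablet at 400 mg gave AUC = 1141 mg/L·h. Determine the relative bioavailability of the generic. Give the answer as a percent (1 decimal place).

F_rel = 147.1%

F_rel = (AUC_test/D_test) / (AUC_ref/D_ref)
      = (1678/400) / (1141/400)
      = 4.195 / 2.8525 = 1.4706 = 147.06%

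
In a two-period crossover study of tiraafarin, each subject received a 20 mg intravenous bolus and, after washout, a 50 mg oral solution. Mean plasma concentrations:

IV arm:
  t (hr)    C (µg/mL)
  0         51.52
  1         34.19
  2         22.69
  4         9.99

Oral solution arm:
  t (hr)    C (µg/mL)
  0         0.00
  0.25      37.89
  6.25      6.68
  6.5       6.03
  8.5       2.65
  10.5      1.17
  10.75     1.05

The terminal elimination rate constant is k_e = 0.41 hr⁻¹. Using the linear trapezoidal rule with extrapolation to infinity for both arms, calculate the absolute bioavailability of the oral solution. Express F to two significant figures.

Trapezoidal AUC_0→4 (IV):
  [0→1]: (51.52+34.19)/2 × 1 = 42.855
  [1→2]: (34.19+22.69)/2 × 1 = 28.44
  [2→4]: (22.69+9.99)/2 × 2 = 32.68
  Sum = 103.975 µg/mL·hr
IV tail: 9.99/0.41 = 24.366; AUC_iv,0→∞ = 103.975 + 24.366 = 128.341 µg/mL·hr
Trapezoidal AUC_0→10.75 (oral solution):
  [0→0.25]: (0.00+37.89)/2 × 0.25 = 4.73625
  [0.25→6.25]: (37.89+6.68)/2 × 6 = 133.71
  [6.25→6.5]: (6.68+6.03)/2 × 0.25 = 1.58875
  [6.5→8.5]: (6.03+2.65)/2 × 2 = 8.68
  [8.5→10.5]: (2.65+1.17)/2 × 2 = 3.82
  [10.5→10.75]: (1.17+1.05)/2 × 0.25 = 0.2775
  Sum = 152.8125 µg/mL·hr
oral solution tail: 1.05/0.41 = 2.561; AUC_ev,0→∞ = 152.8125 + 2.561 = 155.3735 µg/mL·hr
F = (AUC_ev/D_ev)/(AUC_iv/D_iv) = (155.3735/50)/(128.341/20) = 3.10747/6.41705 = 0.4843

F = 0.48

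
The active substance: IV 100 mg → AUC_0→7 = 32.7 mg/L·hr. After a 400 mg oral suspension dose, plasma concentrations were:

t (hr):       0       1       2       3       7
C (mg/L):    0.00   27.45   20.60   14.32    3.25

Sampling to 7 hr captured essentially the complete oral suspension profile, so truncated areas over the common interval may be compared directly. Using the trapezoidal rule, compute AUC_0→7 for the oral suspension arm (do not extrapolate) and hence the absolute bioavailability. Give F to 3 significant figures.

F = 0.691

Trapezoidal AUC_0→7 (oral suspension):
  [0→1]: (0.00+27.45)/2 × 1 = 13.725
  [1→2]: (27.45+20.60)/2 × 1 = 24.025
  [2→3]: (20.60+14.32)/2 × 1 = 17.46
  [3→7]: (14.32+3.25)/2 × 4 = 35.14
  Sum = 90.35 mg/L·hr
F = (AUC_ev/D_ev)/(AUC_iv/D_iv) = (90.35/400)/(32.7/100) = 0.225875/0.327 = 0.6907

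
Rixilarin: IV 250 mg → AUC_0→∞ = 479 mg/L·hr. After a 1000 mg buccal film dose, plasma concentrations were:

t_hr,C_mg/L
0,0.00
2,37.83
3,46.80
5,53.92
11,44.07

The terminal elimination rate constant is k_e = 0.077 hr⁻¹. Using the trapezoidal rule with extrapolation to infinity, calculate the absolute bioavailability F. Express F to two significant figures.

Trapezoidal AUC_0→11 (buccal film):
  [0→2]: (0.00+37.83)/2 × 2 = 37.83
  [2→3]: (37.83+46.80)/2 × 1 = 42.315
  [3→5]: (46.80+53.92)/2 × 2 = 100.72
  [5→11]: (53.92+44.07)/2 × 6 = 293.97
  Sum = 474.835 mg/L·hr
Tail: C_last/k_e = 44.07/0.077 = 572.338
AUC_0→∞ (buccal film) = 474.835 + 572.338 = 1047.173 mg/L·hr
F = (AUC_ev/D_ev)/(AUC_iv/D_iv) = (1047.173/1000)/(479/250) = 1.047173/1.916 = 0.5465

F = 0.55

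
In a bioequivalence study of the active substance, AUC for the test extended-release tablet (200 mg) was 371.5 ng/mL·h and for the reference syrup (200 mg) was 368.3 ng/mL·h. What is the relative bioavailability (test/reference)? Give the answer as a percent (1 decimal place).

F_rel = (AUC_test/D_test) / (AUC_ref/D_ref)
      = (371.5/200) / (368.3/200)
      = 1.8575 / 1.8415 = 1.0087 = 100.87%

F_rel = 100.9%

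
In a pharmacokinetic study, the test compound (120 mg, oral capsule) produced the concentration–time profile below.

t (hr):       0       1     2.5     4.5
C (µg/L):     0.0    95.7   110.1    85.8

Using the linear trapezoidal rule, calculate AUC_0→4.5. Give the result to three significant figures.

Trapezoidal AUC_0→4.5:
  [0→1]: (0.0+95.7)/2 × 1 = 47.85
  [1→2.5]: (95.7+110.1)/2 × 1.5 = 154.35
  [2.5→4.5]: (110.1+85.8)/2 × 2 = 195.9
  Sum = 398.1 µg/L·hr

AUC = 398 µg/L·hr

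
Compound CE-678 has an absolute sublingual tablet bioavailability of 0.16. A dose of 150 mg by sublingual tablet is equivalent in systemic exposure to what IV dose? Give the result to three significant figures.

D_iv = 24.0 mg

Systemic exposure from an extravascular dose = F × D_ev, so the equivalent IV dose is F × D_ev.
D_iv = F × D_ev = 0.16 × 150 = 24 mg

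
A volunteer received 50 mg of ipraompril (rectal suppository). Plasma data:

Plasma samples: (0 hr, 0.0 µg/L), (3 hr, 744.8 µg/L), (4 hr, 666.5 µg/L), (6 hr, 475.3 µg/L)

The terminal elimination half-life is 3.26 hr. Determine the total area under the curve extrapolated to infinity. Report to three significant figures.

Trapezoidal AUC_0→6:
  [0→3]: (0.0+744.8)/2 × 3 = 1117.2
  [3→4]: (744.8+666.5)/2 × 1 = 705.65
  [4→6]: (666.5+475.3)/2 × 2 = 1141.8
  Sum = 2964.65 µg/L·hr
k_e = ln2 / t½ = 0.693147 / 3.26 = 0.2126 hr^-1
Extrapolated tail: C_last / k_e = 475.3 / 0.2126 = 2235.654
AUC_0→∞ = 2964.65 + 2235.654 = 5200.304 µg/L·hr

AUC = 5200 µg/L·hr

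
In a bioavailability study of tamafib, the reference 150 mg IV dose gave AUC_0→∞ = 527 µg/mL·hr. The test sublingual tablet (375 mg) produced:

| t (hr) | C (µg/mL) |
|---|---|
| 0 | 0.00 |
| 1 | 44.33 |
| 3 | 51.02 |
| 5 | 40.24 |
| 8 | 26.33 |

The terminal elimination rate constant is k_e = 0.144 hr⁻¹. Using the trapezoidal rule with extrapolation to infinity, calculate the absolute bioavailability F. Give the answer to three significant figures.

F = 0.373

Trapezoidal AUC_0→8 (sublingual tablet):
  [0→1]: (0.00+44.33)/2 × 1 = 22.165
  [1→3]: (44.33+51.02)/2 × 2 = 95.35
  [3→5]: (51.02+40.24)/2 × 2 = 91.26
  [5→8]: (40.24+26.33)/2 × 3 = 99.855
  Sum = 308.63 µg/mL·hr
Tail: C_last/k_e = 26.33/0.144 = 182.847
AUC_0→∞ (sublingual tablet) = 308.63 + 182.847 = 491.477 µg/mL·hr
F = (AUC_ev/D_ev)/(AUC_iv/D_iv) = (491.477/375)/(527/150) = 1.31061/3.51333 = 0.3730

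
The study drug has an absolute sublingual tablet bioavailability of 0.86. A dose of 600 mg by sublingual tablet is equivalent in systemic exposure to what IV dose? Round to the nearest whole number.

Systemic exposure from an extravascular dose = F × D_ev, so the equivalent IV dose is F × D_ev.
D_iv = F × D_ev = 0.86 × 600 = 516 mg

D_iv = 516 mg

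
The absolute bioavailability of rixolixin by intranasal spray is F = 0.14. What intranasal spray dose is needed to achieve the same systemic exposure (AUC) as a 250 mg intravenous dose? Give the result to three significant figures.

For equal systemic exposure: F × D_ev = D_iv
D_ev = D_iv / F = 250 / 0.14 = 1785.71 mg

D_intranasal = 1790 mg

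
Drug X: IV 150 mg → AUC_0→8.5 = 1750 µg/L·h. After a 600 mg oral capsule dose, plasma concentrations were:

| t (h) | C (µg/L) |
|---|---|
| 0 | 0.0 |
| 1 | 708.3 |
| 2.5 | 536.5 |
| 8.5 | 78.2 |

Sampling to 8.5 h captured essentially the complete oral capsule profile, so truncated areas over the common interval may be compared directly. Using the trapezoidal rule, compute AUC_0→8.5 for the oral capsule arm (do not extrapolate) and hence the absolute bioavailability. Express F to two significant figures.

Trapezoidal AUC_0→8.5 (oral capsule):
  [0→1]: (0.0+708.3)/2 × 1 = 354.15
  [1→2.5]: (708.3+536.5)/2 × 1.5 = 933.6
  [2.5→8.5]: (536.5+78.2)/2 × 6 = 1844.1
  Sum = 3131.85 µg/L·h
F = (AUC_ev/D_ev)/(AUC_iv/D_iv) = (3131.85/600)/(1750/150) = 5.21975/11.6667 = 0.4474

F = 0.45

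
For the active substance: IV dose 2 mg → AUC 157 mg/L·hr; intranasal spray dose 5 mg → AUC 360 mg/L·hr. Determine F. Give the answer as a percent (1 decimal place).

F = (AUC_ev / D_ev) / (AUC_iv / D_iv)
  = (360/5) / (157/2)
  = 72 / 78.5 = 0.9172
  = 91.72%

F = 91.7%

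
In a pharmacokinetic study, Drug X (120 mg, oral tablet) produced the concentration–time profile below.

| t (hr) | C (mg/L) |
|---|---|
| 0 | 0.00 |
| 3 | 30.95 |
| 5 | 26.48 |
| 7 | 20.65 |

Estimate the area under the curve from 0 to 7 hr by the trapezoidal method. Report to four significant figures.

Trapezoidal AUC_0→7:
  [0→3]: (0.00+30.95)/2 × 3 = 46.425
  [3→5]: (30.95+26.48)/2 × 2 = 57.43
  [5→7]: (26.48+20.65)/2 × 2 = 47.13
  Sum = 150.985 mg/L·hr

AUC = 151.0 mg/L·hr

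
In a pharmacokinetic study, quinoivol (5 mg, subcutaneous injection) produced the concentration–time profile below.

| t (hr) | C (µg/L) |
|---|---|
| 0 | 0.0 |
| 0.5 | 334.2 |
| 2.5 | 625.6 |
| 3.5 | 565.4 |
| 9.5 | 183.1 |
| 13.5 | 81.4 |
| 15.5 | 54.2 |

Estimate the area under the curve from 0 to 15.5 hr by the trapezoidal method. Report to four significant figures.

Trapezoidal AUC_0→15.5:
  [0→0.5]: (0.0+334.2)/2 × 0.5 = 83.55
  [0.5→2.5]: (334.2+625.6)/2 × 2 = 959.8
  [2.5→3.5]: (625.6+565.4)/2 × 1 = 595.5
  [3.5→9.5]: (565.4+183.1)/2 × 6 = 2245.5
  [9.5→13.5]: (183.1+81.4)/2 × 4 = 529.0
  [13.5→15.5]: (81.4+54.2)/2 × 2 = 135.6
  Sum = 4548.95 µg/L·hr

AUC = 4549 µg/L·hr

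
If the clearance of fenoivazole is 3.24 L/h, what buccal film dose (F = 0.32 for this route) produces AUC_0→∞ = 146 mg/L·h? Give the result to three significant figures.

Dose = CL × AUC_0→∞ / F
     = 3.24 × 146 / 0.32 = 1478.25 mg

Dose = 1480 mg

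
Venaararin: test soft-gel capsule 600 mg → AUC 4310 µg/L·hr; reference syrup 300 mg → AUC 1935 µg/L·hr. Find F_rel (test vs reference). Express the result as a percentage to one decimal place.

F_rel = 111.4%

F_rel = (AUC_test/D_test) / (AUC_ref/D_ref)
      = (4310/600) / (1935/300)
      = 7.18333 / 6.45 = 1.1137 = 111.37%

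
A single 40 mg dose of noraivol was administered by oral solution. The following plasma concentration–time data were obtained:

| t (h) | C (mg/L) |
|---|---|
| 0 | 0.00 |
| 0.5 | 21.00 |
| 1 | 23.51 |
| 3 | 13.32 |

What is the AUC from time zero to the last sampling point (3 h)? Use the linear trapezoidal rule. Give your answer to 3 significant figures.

Trapezoidal AUC_0→3:
  [0→0.5]: (0.00+21.00)/2 × 0.5 = 5.25
  [0.5→1]: (21.00+23.51)/2 × 0.5 = 11.1275
  [1→3]: (23.51+13.32)/2 × 2 = 36.83
  Sum = 53.2075 mg/L·h

AUC = 53.2 mg/L·h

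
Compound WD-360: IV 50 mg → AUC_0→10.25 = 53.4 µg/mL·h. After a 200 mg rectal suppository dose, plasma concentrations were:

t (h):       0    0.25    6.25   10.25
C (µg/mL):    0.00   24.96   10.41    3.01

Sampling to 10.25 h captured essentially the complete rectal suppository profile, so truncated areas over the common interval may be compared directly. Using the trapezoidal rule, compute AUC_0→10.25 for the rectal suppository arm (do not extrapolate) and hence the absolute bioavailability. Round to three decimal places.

Trapezoidal AUC_0→10.25 (rectal suppository):
  [0→0.25]: (0.00+24.96)/2 × 0.25 = 3.12
  [0.25→6.25]: (24.96+10.41)/2 × 6 = 106.11
  [6.25→10.25]: (10.41+3.01)/2 × 4 = 26.84
  Sum = 136.07 µg/mL·h
F = (AUC_ev/D_ev)/(AUC_iv/D_iv) = (136.07/200)/(53.4/50) = 0.68035/1.068 = 0.6370

F = 0.637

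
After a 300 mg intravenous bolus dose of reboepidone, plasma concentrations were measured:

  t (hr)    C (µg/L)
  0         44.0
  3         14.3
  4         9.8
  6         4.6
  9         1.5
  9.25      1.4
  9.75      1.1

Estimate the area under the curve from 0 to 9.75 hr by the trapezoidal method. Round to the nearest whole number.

AUC = 124 µg/L·hr

Trapezoidal AUC_0→9.75:
  [0→3]: (44.0+14.3)/2 × 3 = 87.45
  [3→4]: (14.3+9.8)/2 × 1 = 12.05
  [4→6]: (9.8+4.6)/2 × 2 = 14.4
  [6→9]: (4.6+1.5)/2 × 3 = 9.15
  [9→9.25]: (1.5+1.4)/2 × 0.25 = 0.3625
  [9.25→9.75]: (1.4+1.1)/2 × 0.5 = 0.625
  Sum = 124.0375 µg/L·hr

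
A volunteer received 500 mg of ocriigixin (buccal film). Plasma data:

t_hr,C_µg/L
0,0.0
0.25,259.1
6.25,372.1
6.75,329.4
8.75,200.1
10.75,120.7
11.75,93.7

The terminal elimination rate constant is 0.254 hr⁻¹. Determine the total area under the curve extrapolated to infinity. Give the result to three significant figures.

Trapezoidal AUC_0→11.75:
  [0→0.25]: (0.0+259.1)/2 × 0.25 = 32.3875
  [0.25→6.25]: (259.1+372.1)/2 × 6 = 1893.6
  [6.25→6.75]: (372.1+329.4)/2 × 0.5 = 175.375
  [6.75→8.75]: (329.4+200.1)/2 × 2 = 529.5
  [8.75→10.75]: (200.1+120.7)/2 × 2 = 320.8
  [10.75→11.75]: (120.7+93.7)/2 × 1 = 107.2
  Sum = 3058.8625 µg/L·hr
Extrapolated tail: C_last / k_e = 93.7 / 0.254 = 368.898
AUC_0→∞ = 3058.8625 + 368.898 = 3427.7605 µg/L·hr

AUC = 3430 µg/L·hr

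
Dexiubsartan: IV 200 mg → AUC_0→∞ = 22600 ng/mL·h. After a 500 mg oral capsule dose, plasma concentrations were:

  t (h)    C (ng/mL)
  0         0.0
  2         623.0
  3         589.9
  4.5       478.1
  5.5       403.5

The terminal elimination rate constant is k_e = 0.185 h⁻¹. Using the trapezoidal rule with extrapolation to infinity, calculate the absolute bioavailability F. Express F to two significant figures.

F = 0.082

Trapezoidal AUC_0→5.5 (oral capsule):
  [0→2]: (0.0+623.0)/2 × 2 = 623.0
  [2→3]: (623.0+589.9)/2 × 1 = 606.45
  [3→4.5]: (589.9+478.1)/2 × 1.5 = 801.0
  [4.5→5.5]: (478.1+403.5)/2 × 1 = 440.8
  Sum = 2471.25 ng/mL·h
Tail: C_last/k_e = 403.5/0.185 = 2181.081
AUC_0→∞ (oral capsule) = 2471.25 + 2181.081 = 4652.331 ng/mL·h
F = (AUC_ev/D_ev)/(AUC_iv/D_iv) = (4652.331/500)/(22600/200) = 9.304662/113 = 0.0823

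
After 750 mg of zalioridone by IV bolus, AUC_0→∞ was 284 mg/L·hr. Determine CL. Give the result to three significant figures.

CL = 2.64 L/hr

CL = Dose_iv / AUC_0→∞
   = 750 / 284 = 2.64085 L/hr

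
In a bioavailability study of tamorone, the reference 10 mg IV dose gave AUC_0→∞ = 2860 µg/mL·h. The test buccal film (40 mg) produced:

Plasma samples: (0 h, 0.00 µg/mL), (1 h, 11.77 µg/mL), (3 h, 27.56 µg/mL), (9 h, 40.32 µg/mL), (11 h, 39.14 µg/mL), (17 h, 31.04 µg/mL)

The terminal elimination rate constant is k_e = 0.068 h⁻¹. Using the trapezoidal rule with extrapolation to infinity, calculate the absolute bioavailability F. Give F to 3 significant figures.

F = 0.0870

Trapezoidal AUC_0→17 (buccal film):
  [0→1]: (0.00+11.77)/2 × 1 = 5.885
  [1→3]: (11.77+27.56)/2 × 2 = 39.33
  [3→9]: (27.56+40.32)/2 × 6 = 203.64
  [9→11]: (40.32+39.14)/2 × 2 = 79.46
  [11→17]: (39.14+31.04)/2 × 6 = 210.54
  Sum = 538.855 µg/mL·h
Tail: C_last/k_e = 31.04/0.068 = 456.471
AUC_0→∞ (buccal film) = 538.855 + 456.471 = 995.326 µg/mL·h
F = (AUC_ev/D_ev)/(AUC_iv/D_iv) = (995.326/40)/(2860/10) = 24.88315/286 = 0.0870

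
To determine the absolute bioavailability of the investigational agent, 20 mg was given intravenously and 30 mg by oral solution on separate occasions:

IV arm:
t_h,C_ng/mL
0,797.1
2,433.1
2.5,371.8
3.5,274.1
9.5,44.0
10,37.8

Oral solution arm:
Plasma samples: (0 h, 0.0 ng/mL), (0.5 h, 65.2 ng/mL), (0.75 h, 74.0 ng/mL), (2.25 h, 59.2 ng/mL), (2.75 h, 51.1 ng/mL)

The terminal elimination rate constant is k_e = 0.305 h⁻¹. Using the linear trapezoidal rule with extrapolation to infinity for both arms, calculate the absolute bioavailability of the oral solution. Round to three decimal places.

Trapezoidal AUC_0→10 (IV):
  [0→2]: (797.1+433.1)/2 × 2 = 1230.2
  [2→2.5]: (433.1+371.8)/2 × 0.5 = 201.225
  [2.5→3.5]: (371.8+274.1)/2 × 1 = 322.95
  [3.5→9.5]: (274.1+44.0)/2 × 6 = 954.3
  [9.5→10]: (44.0+37.8)/2 × 0.5 = 20.45
  Sum = 2729.125 ng/mL·h
IV tail: 37.8/0.305 = 123.934; AUC_iv,0→∞ = 2729.125 + 123.934 = 2853.059 ng/mL·h
Trapezoidal AUC_0→2.75 (oral solution):
  [0→0.5]: (0.0+65.2)/2 × 0.5 = 16.3
  [0.5→0.75]: (65.2+74.0)/2 × 0.25 = 17.4
  [0.75→2.25]: (74.0+59.2)/2 × 1.5 = 99.9
  [2.25→2.75]: (59.2+51.1)/2 × 0.5 = 27.575
  Sum = 161.175 ng/mL·h
oral solution tail: 51.1/0.305 = 167.541; AUC_ev,0→∞ = 161.175 + 167.541 = 328.716 ng/mL·h
F = (AUC_ev/D_ev)/(AUC_iv/D_iv) = (328.716/30)/(2853.059/20) = 10.9572/142.65295 = 0.0768

F = 0.077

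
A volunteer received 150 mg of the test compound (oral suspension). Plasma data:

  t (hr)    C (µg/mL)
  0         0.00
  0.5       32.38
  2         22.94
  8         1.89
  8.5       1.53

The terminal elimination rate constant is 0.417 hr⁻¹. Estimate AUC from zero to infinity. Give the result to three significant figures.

Trapezoidal AUC_0→8.5:
  [0→0.5]: (0.00+32.38)/2 × 0.5 = 8.095
  [0.5→2]: (32.38+22.94)/2 × 1.5 = 41.49
  [2→8]: (22.94+1.89)/2 × 6 = 74.49
  [8→8.5]: (1.89+1.53)/2 × 0.5 = 0.855
  Sum = 124.93 µg/mL·hr
Extrapolated tail: C_last / k_e = 1.53 / 0.417 = 3.669
AUC_0→∞ = 124.93 + 3.669 = 128.599 µg/mL·hr

AUC = 129 µg/mL·hr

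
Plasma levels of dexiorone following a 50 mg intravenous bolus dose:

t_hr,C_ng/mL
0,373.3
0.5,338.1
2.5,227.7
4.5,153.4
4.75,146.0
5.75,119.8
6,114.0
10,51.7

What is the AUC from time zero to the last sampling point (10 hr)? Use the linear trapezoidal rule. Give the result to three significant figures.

AUC = 1660 ng/mL·hr

Trapezoidal AUC_0→10:
  [0→0.5]: (373.3+338.1)/2 × 0.5 = 177.85
  [0.5→2.5]: (338.1+227.7)/2 × 2 = 565.8
  [2.5→4.5]: (227.7+153.4)/2 × 2 = 381.1
  [4.5→4.75]: (153.4+146.0)/2 × 0.25 = 37.425
  [4.75→5.75]: (146.0+119.8)/2 × 1 = 132.9
  [5.75→6]: (119.8+114.0)/2 × 0.25 = 29.225
  [6→10]: (114.0+51.7)/2 × 4 = 331.4
  Sum = 1655.7 ng/mL·hr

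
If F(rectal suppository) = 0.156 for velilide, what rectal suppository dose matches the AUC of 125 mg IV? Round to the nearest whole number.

D_rectal = 801 mg

For equal systemic exposure: F × D_ev = D_iv
D_ev = D_iv / F = 125 / 0.156 = 801.282 mg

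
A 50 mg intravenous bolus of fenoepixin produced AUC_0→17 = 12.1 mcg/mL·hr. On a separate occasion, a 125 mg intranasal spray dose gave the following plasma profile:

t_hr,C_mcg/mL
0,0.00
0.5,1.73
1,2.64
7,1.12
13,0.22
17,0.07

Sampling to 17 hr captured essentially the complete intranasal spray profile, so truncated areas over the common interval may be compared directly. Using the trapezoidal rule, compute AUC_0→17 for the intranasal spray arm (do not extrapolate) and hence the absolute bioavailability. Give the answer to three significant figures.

Trapezoidal AUC_0→17 (intranasal spray):
  [0→0.5]: (0.00+1.73)/2 × 0.5 = 0.4325
  [0.5→1]: (1.73+2.64)/2 × 0.5 = 1.0925
  [1→7]: (2.64+1.12)/2 × 6 = 11.28
  [7→13]: (1.12+0.22)/2 × 6 = 4.02
  [13→17]: (0.22+0.07)/2 × 4 = 0.58
  Sum = 17.405 mcg/mL·hr
F = (AUC_ev/D_ev)/(AUC_iv/D_iv) = (17.405/125)/(12.1/50) = 0.13924/0.242 = 0.5754

F = 0.575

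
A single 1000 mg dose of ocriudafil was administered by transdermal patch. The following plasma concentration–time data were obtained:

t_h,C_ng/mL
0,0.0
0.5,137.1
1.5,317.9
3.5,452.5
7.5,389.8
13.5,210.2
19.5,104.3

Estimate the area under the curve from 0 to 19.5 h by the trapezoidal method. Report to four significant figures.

Trapezoidal AUC_0→19.5:
  [0→0.5]: (0.0+137.1)/2 × 0.5 = 34.275
  [0.5→1.5]: (137.1+317.9)/2 × 1 = 227.5
  [1.5→3.5]: (317.9+452.5)/2 × 2 = 770.4
  [3.5→7.5]: (452.5+389.8)/2 × 4 = 1684.6
  [7.5→13.5]: (389.8+210.2)/2 × 6 = 1800.0
  [13.5→19.5]: (210.2+104.3)/2 × 6 = 943.5
  Sum = 5460.275 ng/mL·h

AUC = 5460 ng/mL·h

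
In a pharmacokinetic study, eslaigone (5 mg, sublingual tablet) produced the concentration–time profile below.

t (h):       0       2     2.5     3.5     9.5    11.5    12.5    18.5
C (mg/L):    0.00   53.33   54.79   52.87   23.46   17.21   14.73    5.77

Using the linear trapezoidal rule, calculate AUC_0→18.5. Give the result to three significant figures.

AUC = 481 mg/L·h

Trapezoidal AUC_0→18.5:
  [0→2]: (0.00+53.33)/2 × 2 = 53.33
  [2→2.5]: (53.33+54.79)/2 × 0.5 = 27.03
  [2.5→3.5]: (54.79+52.87)/2 × 1 = 53.83
  [3.5→9.5]: (52.87+23.46)/2 × 6 = 228.99
  [9.5→11.5]: (23.46+17.21)/2 × 2 = 40.67
  [11.5→12.5]: (17.21+14.73)/2 × 1 = 15.97
  [12.5→18.5]: (14.73+5.77)/2 × 6 = 61.5
  Sum = 481.32 mg/L·h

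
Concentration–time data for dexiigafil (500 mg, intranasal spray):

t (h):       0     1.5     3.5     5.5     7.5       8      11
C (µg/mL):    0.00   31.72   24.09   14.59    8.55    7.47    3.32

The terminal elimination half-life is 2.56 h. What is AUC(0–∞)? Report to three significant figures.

AUC = 174 µg/mL·h

Trapezoidal AUC_0→11:
  [0→1.5]: (0.00+31.72)/2 × 1.5 = 23.79
  [1.5→3.5]: (31.72+24.09)/2 × 2 = 55.81
  [3.5→5.5]: (24.09+14.59)/2 × 2 = 38.68
  [5.5→7.5]: (14.59+8.55)/2 × 2 = 23.14
  [7.5→8]: (8.55+7.47)/2 × 0.5 = 4.005
  [8→11]: (7.47+3.32)/2 × 3 = 16.185
  Sum = 161.61 µg/mL·h
k_e = ln2 / t½ = 0.693147 / 2.56 = 0.2708 h^-1
Extrapolated tail: C_last / k_e = 3.32 / 0.2708 = 12.260
AUC_0→∞ = 161.61 + 12.260 = 173.87 µg/mL·h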